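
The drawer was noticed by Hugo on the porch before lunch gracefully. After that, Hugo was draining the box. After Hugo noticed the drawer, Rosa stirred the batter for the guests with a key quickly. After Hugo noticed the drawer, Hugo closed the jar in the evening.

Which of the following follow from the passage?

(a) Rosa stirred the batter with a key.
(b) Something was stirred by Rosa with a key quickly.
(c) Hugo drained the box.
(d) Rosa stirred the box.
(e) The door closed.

(a) Entailed — every conjunct here is already in the original stirring event.
(b) Entailed — every conjunct here is already in the original stirring event.
(c) Not entailed — 'was draining' is progressive on an accomplishment; it does not entail the completed 'drained'.
(d) Not entailed — Rosa stirred the batter, not the box; the box belongs to the draining event.
(e) Not entailed — the jar is what closed, not the door.

(a), (b)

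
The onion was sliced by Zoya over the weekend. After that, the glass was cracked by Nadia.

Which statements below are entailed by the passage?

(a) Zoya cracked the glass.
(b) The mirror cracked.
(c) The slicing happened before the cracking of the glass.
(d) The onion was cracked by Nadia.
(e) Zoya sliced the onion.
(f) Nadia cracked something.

(a) Not entailed — the passage has Nadia cracking the glass, not Zoya.
(b) Not entailed — the glass is what cracked, not the mirror.
(c) Entailed — the narrative places the slicing before the cracking.
(d) Not entailed — Nadia cracked the glass, not the onion; the onion belongs to the slicing event.
(e) Entailed — dropping 'over the weekend' leaves a sub-description the original still satisfies.
(f) Entailed — generalizing the patient leaves a sub-description the original still satisfies.

(c), (e), (f)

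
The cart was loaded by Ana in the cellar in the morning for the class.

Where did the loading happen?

in the cellar

'in the cellar' marks the location of the loading event.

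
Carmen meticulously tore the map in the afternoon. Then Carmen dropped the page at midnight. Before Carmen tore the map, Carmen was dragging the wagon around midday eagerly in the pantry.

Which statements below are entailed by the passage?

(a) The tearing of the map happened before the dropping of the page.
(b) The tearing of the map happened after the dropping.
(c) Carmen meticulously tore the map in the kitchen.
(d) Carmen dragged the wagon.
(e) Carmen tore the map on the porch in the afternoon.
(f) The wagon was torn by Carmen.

(a) Entailed — the narrative places the tearing before the dropping.
(b) Not entailed — the narrative places the tearing before the dropping, not after.
(c) Not entailed — 'in the kitchen' adds information not in the original event.
(d) Entailed — 'drag' is an activity; 'was dragging' entails that some dragging happened, so 'dragged' holds.
(e) Not entailed — 'on the porch' adds information not in the original event.
(f) Not entailed — Carmen tore the map, not the wagon; the wagon belongs to the dragging event.

(a), (d)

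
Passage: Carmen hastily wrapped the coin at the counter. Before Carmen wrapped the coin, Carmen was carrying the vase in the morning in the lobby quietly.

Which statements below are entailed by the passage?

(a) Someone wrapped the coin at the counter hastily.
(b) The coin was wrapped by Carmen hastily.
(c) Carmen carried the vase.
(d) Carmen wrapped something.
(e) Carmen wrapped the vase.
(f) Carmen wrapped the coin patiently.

(a) Entailed — generalizing the agent leaves a sub-description the original still satisfies.
(b) Entailed — this follows by dropping conjuncts from the wrapping event's description.
(c) Entailed — 'carry' is an activity; 'was carrying' entails that some carrying happened, so 'carried' holds.
(d) Entailed — the original entails any weakening of itself; this just drops 'at the counter', 'hastily' and generalizes the patient.
(e) Not entailed — Carmen wrapped the coin, not the vase; the vase belongs to the carrying event.
(f) Not entailed — 'patiently' adds a manner not in (and inconsistent with) the original.

(a), (b), (c), (d)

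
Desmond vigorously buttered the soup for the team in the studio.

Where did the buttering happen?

in the studio

'in the studio' marks the location of the buttering event.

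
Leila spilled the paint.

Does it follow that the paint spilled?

'Leila spilled the paint' is the causative; it entails the inchoative 'the paint spilled'.

yes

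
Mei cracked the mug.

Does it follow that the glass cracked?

no

Nothing is said about any glass; only the mug is affected.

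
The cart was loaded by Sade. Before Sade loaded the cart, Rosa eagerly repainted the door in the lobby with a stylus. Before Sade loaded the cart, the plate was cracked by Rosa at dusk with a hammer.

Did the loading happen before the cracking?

The narrative orders the cracking before the loading.

no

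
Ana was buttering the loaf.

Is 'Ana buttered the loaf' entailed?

no

'was buttering' is progressive; for an accomplishment like 'butter the loaf', it doesn't entail completion.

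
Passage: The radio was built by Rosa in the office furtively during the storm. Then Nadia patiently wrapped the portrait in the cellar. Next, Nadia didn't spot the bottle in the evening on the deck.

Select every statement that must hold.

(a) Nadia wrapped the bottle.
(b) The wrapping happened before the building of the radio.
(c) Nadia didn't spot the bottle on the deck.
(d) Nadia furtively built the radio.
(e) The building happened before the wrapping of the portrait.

(e)

(a) Not entailed — Nadia wrapped the portrait, not the bottle; the bottle belongs to the spotting event.
(b) Not entailed — the narrative places the building before the wrapping, not after.
(c) Not entailed — dropping 'in the evening' under negation is not valid — the original leaves open that Nadia spotted the bottle some other way.
(d) Not entailed — the passage has Rosa building the radio, not Nadia.
(e) Entailed — the narrative places the building before the wrapping.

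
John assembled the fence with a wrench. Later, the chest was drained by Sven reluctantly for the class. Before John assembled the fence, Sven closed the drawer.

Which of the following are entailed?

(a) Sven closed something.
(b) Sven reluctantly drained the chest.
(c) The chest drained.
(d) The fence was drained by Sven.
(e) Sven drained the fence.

(a) Entailed — every conjunct here is already in the original closing event.
(b) Entailed — the original entails any weakening of itself; this just drops 'for the class'.
(c) Entailed — 'Sven drained the chest' is causative; it entails the inchoative 'the chest drained'.
(d) Not entailed — Sven drained the chest, not the fence; the fence belongs to the assembling event.
(e) Not entailed — Sven drained the chest, not the fence; the fence belongs to the assembling event.

(a), (b), (c)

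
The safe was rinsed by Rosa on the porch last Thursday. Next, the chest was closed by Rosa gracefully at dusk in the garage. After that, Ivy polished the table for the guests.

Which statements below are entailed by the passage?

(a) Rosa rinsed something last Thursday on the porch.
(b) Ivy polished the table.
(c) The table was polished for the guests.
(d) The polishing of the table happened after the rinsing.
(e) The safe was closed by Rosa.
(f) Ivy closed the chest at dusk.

(a), (b), (c), (d)

(a) Entailed — generalizing the patient leaves a sub-description the original still satisfies.
(b) Entailed — the original entails any weakening of itself; this just drops 'for the guests'.
(c) Entailed — this follows by dropping conjuncts from the polishing event's description.
(d) Entailed — the narrative places the rinsing before the polishing.
(e) Not entailed — Rosa closed the chest, not the safe; the safe belongs to the rinsing event.
(f) Not entailed — the passage has Rosa closing the chest, not Ivy.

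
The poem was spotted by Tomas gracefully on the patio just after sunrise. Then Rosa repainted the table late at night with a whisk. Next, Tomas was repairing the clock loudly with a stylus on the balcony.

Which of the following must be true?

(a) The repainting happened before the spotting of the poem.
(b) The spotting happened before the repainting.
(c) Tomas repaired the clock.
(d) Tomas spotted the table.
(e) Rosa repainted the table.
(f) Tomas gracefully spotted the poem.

(a) Not entailed — the narrative places the spotting before the repainting, not after.
(b) Entailed — the narrative places the spotting before the repainting.
(c) Not entailed — 'was repairing' is progressive on an accomplishment; it does not entail the completed 'repaired'.
(d) Not entailed — Tomas spotted the poem, not the table; the table belongs to the repainting event.
(e) Entailed — every conjunct here is already in the original repainting event.
(f) Entailed — the original entails any weakening of itself; this just drops 'just after sunrise', 'on the patio'.

(b), (e), (f)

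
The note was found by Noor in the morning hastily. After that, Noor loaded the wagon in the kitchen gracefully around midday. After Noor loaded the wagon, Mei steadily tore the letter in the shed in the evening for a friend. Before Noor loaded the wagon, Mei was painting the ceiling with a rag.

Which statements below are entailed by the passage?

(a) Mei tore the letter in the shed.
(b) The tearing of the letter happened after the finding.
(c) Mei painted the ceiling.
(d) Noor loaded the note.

(a), (b)

(a) Entailed — the original entails any weakening of itself; this just drops 'in the evening', 'for a friend', 'steadily'.
(b) Entailed — the narrative places the finding before the tearing.
(c) Not entailed — 'was painting' is progressive on an accomplishment; it does not entail the completed 'painted'.
(d) Not entailed — Noor loaded the wagon, not the note; the note belongs to the finding event.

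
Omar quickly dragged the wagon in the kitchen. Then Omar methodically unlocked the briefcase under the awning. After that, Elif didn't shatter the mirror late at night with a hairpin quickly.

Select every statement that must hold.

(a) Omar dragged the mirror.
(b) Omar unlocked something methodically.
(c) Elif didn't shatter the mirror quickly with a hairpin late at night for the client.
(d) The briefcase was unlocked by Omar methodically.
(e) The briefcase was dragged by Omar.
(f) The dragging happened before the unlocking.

(b), (c), (d), (f)

(a) Not entailed — Omar dragged the wagon, not the mirror; the mirror belongs to the shattering event.
(b) Entailed — the original entails any weakening of itself; this just drops 'under the awning' and generalizes the patient.
(c) Entailed — under negation, adding a further restriction is entailed: if no such shattering event occurred, none occurred for the client either.
(d) Entailed — the original entails any weakening of itself; this just drops 'under the awning'.
(e) Not entailed — Omar dragged the wagon, not the briefcase; the briefcase belongs to the unlocking event.
(f) Entailed — the narrative places the dragging before the unlocking.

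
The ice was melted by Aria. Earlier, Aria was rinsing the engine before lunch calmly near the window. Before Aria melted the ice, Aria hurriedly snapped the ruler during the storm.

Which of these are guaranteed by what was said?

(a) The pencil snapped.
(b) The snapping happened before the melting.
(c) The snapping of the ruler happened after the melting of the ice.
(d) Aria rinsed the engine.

(a) Not entailed — the ruler is what snapped, not the pencil.
(b) Entailed — the narrative places the snapping before the melting.
(c) Not entailed — the narrative places the snapping before the melting, not after.
(d) Entailed — 'rinse' is an activity; 'was rinsing' entails that some rinsing happened, so 'rinsed' holds.

(b), (d)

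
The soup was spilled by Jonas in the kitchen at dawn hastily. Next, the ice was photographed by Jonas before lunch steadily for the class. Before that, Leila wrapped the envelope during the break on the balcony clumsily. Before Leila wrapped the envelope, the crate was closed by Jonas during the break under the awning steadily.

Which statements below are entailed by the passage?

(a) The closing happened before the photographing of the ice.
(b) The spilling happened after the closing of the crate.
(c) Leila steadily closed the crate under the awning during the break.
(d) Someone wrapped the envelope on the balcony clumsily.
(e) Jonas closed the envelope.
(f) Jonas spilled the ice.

(a) Entailed — the narrative places the closing before the photographing.
(b) Not entailed — the narrative doesn't order the closing relative to the spilling.
(c) Not entailed — the passage has Jonas closing the crate, not Leila.
(d) Entailed — dropping 'during the break' and generalizing the agent leaves a sub-description the original still satisfies.
(e) Not entailed — Jonas closed the crate, not the envelope; the envelope belongs to the wrapping event.
(f) Not entailed — Jonas spilled the soup, not the ice; the ice belongs to the photographing event.

(a), (d)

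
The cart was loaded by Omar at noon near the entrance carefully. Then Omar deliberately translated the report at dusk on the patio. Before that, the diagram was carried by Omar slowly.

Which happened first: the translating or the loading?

The connectives place the loading before the translating.

the loading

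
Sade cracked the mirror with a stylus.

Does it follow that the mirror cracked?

'Sade cracked the mirror' is the causative; it entails the inchoative 'the mirror cracked'.

yes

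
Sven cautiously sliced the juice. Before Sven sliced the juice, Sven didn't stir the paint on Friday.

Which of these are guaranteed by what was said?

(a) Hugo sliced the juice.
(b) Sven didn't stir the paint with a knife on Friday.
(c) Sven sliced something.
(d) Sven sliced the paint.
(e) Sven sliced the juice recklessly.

(b), (c)

(a) Not entailed — the passage has Sven slicing the juice, not Hugo.
(b) Entailed — under negation, adding a further restriction is entailed: if no such stirring event occurred, none occurred with a knife either.
(c) Entailed — this follows by dropping conjuncts from the slicing event's description.
(d) Not entailed — Sven sliced the juice, not the paint; the paint belongs to the stirring event.
(e) Not entailed — 'recklessly' adds a manner not in (and inconsistent with) the original.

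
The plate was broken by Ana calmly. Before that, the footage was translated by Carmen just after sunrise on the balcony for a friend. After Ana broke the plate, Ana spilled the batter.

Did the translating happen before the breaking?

yes

The narrative orders the translating before the breaking.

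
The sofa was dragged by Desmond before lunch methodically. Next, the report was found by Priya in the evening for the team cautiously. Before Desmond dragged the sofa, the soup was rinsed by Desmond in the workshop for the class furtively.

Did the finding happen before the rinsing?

no

The narrative orders the rinsing before the finding.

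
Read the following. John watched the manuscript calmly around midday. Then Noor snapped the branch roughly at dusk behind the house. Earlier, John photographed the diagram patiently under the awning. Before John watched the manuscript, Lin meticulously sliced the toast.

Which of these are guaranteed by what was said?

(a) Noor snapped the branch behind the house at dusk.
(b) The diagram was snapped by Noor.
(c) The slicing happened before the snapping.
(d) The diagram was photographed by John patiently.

(a) Entailed — every conjunct here is already in the original snapping event.
(b) Not entailed — Noor snapped the branch, not the diagram; the diagram belongs to the photographing event.
(c) Entailed — the narrative places the slicing before the snapping.
(d) Entailed — this follows by dropping conjuncts from the photographing event's description.

(a), (c), (d)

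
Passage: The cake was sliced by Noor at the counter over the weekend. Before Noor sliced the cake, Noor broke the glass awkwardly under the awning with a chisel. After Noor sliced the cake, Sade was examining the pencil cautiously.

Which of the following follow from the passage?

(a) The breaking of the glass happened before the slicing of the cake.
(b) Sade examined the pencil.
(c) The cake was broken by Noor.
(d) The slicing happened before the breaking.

(a) Entailed — the narrative places the breaking before the slicing.
(b) Entailed — 'examine' is an activity; 'was examining' entails that some examining happened, so 'examined' holds.
(c) Not entailed — Noor broke the glass, not the cake; the cake belongs to the slicing event.
(d) Not entailed — the narrative places the breaking before the slicing, not after.

(a), (b)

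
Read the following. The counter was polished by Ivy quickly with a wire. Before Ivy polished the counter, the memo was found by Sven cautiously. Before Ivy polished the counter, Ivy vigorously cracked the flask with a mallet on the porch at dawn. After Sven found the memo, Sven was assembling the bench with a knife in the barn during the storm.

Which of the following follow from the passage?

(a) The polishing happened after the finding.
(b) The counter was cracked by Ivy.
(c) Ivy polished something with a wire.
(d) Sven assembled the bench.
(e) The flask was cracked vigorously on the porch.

(a), (c), (e)

(a) Entailed — the narrative places the finding before the polishing.
(b) Not entailed — Ivy cracked the flask, not the counter; the counter belongs to the polishing event.
(c) Entailed — every conjunct here is already in the original polishing event.
(d) Not entailed — 'was assembling' is progressive on an accomplishment; it does not entail the completed 'assembled'.
(e) Entailed — the original entails any weakening of itself; this just drops 'at dawn', 'with a mallet' and generalizes the agent.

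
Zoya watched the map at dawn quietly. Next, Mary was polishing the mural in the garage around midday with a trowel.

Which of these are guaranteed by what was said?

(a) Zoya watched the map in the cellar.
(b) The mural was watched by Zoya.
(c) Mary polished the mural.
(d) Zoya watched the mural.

(c)

(a) Not entailed — 'in the cellar' adds information not in the original event.
(b) Not entailed — Zoya watched the map, not the mural; the mural belongs to the polishing event.
(c) Entailed — 'polish' is an activity; 'was polishing' entails that some polishing happened, so 'polished' holds.
(d) Not entailed — Zoya watched the map, not the mural; the mural belongs to the polishing event.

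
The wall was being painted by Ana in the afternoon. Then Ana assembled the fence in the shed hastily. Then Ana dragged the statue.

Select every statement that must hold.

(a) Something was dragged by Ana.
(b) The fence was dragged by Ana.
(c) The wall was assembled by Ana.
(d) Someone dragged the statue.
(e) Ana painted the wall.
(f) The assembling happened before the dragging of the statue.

(a) Entailed — the original entails any weakening of itself; this just generalizes the patient.
(b) Not entailed — Ana dragged the statue, not the fence; the fence belongs to the assembling event.
(c) Not entailed — Ana assembled the fence, not the wall; the wall belongs to the painting event.
(d) Entailed — the original entails any weakening of itself; this just generalizes the agent.
(e) Not entailed — 'was painting' is progressive on an accomplishment; it does not entail the completed 'painted'.
(f) Entailed — the narrative places the assembling before the dragging.

(a), (d), (f)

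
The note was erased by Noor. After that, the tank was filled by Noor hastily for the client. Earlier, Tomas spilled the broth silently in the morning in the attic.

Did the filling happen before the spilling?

The narrative orders the spilling before the filling.

no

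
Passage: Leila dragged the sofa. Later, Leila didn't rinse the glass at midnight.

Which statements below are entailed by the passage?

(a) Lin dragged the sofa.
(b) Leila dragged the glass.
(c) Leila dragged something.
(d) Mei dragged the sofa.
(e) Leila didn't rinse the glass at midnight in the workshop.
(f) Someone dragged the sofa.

(a) Not entailed — the passage has Leila dragging the sofa, not Lin.
(b) Not entailed — Leila dragged the sofa, not the glass; the glass belongs to the rinsing event.
(c) Entailed — this follows by dropping conjuncts from the dragging event's description.
(d) Not entailed — the passage has Leila dragging the sofa, not Mei.
(e) Entailed — under negation, adding a further restriction is entailed: if no such rinsing event occurred, none occurred in the workshop either.
(f) Entailed — this follows by dropping conjuncts from the dragging event's description.

(c), (e), (f)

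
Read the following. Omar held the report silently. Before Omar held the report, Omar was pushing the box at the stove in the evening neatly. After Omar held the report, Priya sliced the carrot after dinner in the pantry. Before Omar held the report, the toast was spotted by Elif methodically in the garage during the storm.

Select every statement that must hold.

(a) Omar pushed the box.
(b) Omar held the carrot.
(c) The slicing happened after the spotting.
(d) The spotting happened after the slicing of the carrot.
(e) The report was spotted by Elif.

(a) Entailed — 'push' is an activity; 'was pushing' entails that some pushing happened, so 'pushed' holds.
(b) Not entailed — Omar held the report, not the carrot; the carrot belongs to the slicing event.
(c) Entailed — the narrative places the spotting before the slicing.
(d) Not entailed — the narrative places the spotting before the slicing, not after.
(e) Not entailed — Elif spotted the toast, not the report; the report belongs to the holding event.

(a), (c)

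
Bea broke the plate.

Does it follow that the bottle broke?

no

Nothing is said about any bottle; only the plate is affected.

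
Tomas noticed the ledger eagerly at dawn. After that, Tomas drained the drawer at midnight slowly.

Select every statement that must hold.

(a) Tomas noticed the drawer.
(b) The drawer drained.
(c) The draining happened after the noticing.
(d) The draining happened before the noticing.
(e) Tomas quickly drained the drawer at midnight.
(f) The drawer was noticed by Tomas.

(a) Not entailed — Tomas noticed the ledger, not the drawer; the drawer belongs to the draining event.
(b) Entailed — 'Tomas drained the drawer' is causative; it entails the inchoative 'the drawer drained'.
(c) Entailed — the narrative places the noticing before the draining.
(d) Not entailed — the narrative places the noticing before the draining, not after.
(e) Not entailed — 'quickly' adds a manner not in (and inconsistent with) the original.
(f) Not entailed — Tomas noticed the ledger, not the drawer; the drawer belongs to the draining event.

(b), (c)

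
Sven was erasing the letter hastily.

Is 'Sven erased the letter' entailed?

'was erasing' is progressive; for an accomplishment like 'erase the letter', it doesn't entail completion.

no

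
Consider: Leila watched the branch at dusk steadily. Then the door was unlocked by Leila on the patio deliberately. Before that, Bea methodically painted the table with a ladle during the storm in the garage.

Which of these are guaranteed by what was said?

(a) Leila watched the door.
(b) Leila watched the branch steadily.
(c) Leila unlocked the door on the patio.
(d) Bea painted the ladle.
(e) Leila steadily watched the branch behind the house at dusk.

(a) Not entailed — Leila watched the branch, not the door; the door belongs to the unlocking event.
(b) Entailed — every conjunct here is already in the original watching event.
(c) Entailed — this follows by dropping conjuncts from the unlocking event's description.
(d) Not entailed — the ladle is the instrument, not what was painted.
(e) Not entailed — 'behind the house' adds information not in the original event.

(b), (c)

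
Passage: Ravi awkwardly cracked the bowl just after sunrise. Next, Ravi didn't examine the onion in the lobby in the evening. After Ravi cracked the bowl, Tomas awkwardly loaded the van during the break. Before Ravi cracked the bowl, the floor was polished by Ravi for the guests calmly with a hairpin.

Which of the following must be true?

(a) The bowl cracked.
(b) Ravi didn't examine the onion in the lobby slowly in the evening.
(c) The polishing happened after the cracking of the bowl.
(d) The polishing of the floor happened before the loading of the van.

(a) Entailed — 'Ravi cracked the bowl' is causative; it entails the inchoative 'the bowl cracked'.
(b) Entailed — under negation, adding a further restriction is entailed: if no such examining event occurred, none occurred slowly either.
(c) Not entailed — the narrative places the polishing before the cracking, not after.
(d) Entailed — the narrative places the polishing before the loading.

(a), (b), (d)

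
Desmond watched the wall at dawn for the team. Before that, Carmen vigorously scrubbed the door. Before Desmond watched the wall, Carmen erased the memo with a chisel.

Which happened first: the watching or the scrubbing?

The connectives place the scrubbing before the watching.

the scrubbing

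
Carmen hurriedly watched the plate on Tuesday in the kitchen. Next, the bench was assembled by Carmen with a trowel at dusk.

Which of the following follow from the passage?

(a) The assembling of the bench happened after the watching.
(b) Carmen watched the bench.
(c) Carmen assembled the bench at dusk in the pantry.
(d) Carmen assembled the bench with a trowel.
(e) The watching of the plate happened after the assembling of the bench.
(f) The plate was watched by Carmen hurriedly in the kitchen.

(a) Entailed — the narrative places the watching before the assembling.
(b) Not entailed — Carmen watched the plate, not the bench; the bench belongs to the assembling event.
(c) Not entailed — 'in the pantry' adds information not in the original event.
(d) Entailed — every conjunct here is already in the original assembling event.
(e) Not entailed — the narrative places the watching before the assembling, not after.
(f) Entailed — every conjunct here is already in the original watching event.

(a), (d), (f)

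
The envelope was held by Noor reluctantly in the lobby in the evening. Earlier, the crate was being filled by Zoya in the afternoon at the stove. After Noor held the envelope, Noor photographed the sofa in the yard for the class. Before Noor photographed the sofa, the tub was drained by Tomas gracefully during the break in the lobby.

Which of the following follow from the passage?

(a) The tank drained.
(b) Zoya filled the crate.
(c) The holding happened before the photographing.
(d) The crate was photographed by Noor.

(a) Not entailed — the tub is what drained, not the tank.
(b) Not entailed — 'was filling' is progressive on an accomplishment; it does not entail the completed 'filled'.
(c) Entailed — the narrative places the holding before the photographing.
(d) Not entailed — Noor photographed the sofa, not the crate; the crate belongs to the filling event.

(c)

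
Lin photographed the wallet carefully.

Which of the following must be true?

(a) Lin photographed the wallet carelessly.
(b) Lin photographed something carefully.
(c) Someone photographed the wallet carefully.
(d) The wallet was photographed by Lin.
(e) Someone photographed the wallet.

(b), (c), (d), (e)

(a) Not entailed — 'carelessly' adds a manner not in (and inconsistent with) the original.
(b) Entailed — every conjunct here is already in the original photographing event.
(c) Entailed — generalizing the agent leaves a sub-description the original still satisfies.
(d) Entailed — every conjunct here is already in the original photographing event.
(e) Entailed — this follows by dropping conjuncts from the photographing event's description.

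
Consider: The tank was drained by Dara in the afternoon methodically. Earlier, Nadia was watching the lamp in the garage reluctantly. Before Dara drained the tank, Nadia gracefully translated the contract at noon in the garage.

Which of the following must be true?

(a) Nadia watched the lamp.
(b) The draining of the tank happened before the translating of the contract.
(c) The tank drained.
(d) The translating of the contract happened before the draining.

(a), (c), (d)

(a) Entailed — 'watch' is an activity; 'was watching' entails that some watching happened, so 'watched' holds.
(b) Not entailed — the narrative places the translating before the draining, not after.
(c) Entailed — 'Dara drained the tank' is causative; it entails the inchoative 'the tank drained'.
(d) Entailed — the narrative places the translating before the draining.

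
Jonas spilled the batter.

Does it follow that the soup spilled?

Nothing is said about any soup; only the batter is affected.

no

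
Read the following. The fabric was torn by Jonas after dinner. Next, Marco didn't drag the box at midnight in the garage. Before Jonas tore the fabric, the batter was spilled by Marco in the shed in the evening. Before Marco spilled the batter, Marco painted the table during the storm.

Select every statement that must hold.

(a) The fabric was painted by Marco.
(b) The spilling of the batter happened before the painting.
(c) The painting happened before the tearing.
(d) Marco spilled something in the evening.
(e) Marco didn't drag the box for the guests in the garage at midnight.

(c), (d), (e)

(a) Not entailed — Marco painted the table, not the fabric; the fabric belongs to the tearing event.
(b) Not entailed — the narrative places the painting before the spilling, not after.
(c) Entailed — the narrative places the painting before the tearing.
(d) Entailed — this follows by dropping conjuncts from the spilling event's description.
(e) Entailed — under negation, adding a further restriction is entailed: if no such dragging event occurred, none occurred for the guests either.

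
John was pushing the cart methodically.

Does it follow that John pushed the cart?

yes

'push' is atelic; if John was pushing the cart, then John pushed the cart (for some time).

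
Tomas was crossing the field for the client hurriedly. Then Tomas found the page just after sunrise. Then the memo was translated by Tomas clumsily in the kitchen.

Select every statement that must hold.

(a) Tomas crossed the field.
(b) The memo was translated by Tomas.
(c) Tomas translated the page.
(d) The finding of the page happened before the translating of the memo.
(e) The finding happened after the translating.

(b), (d)

(a) Not entailed — 'was crossing' is progressive on an accomplishment; it does not entail the completed 'crossed'.
(b) Entailed — every conjunct here is already in the original translating event.
(c) Not entailed — Tomas translated the memo, not the page; the page belongs to the finding event.
(d) Entailed — the narrative places the finding before the translating.
(e) Not entailed — the narrative places the finding before the translating, not after.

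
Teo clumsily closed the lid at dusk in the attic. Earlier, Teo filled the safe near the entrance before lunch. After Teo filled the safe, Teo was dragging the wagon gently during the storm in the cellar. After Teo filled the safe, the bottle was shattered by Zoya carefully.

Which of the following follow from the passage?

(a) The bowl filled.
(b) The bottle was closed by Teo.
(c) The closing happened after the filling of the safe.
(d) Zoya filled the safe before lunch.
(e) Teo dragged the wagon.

(c), (e)

(a) Not entailed — the safe is what filled, not the bowl.
(b) Not entailed — Teo closed the lid, not the bottle; the bottle belongs to the shattering event.
(c) Entailed — the narrative places the filling before the closing.
(d) Not entailed — the passage has Teo filling the safe, not Zoya.
(e) Entailed — 'drag' is an activity; 'was dragging' entails that some dragging happened, so 'dragged' holds.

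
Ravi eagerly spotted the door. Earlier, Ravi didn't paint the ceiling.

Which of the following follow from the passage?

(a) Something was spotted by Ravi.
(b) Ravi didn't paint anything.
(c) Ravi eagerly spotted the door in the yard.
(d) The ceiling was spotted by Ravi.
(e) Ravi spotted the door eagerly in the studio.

(a) Entailed — every conjunct here is already in the original spotting event.
(b) Not entailed — the original only denies this specific event; Ravi may have painted something else.
(c) Not entailed — 'in the yard' adds information not in the original event.
(d) Not entailed — Ravi spotted the door, not the ceiling; the ceiling belongs to the painting event.
(e) Not entailed — 'in the studio' adds information not in the original event.

(a)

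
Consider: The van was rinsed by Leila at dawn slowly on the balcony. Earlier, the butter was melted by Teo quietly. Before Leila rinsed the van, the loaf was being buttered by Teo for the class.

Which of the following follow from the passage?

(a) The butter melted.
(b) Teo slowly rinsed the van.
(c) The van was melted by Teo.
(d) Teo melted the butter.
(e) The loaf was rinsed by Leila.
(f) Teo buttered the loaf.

(a), (d)

(a) Entailed — 'Teo melted the butter' is causative; it entails the inchoative 'the butter melted'.
(b) Not entailed — the passage has Leila rinsing the van, not Teo.
(c) Not entailed — Teo melted the butter, not the van; the van belongs to the rinsing event.
(d) Entailed — every conjunct here is already in the original melting event.
(e) Not entailed — Leila rinsed the van, not the loaf; the loaf belongs to the buttering event.
(f) Not entailed — 'was buttering' is progressive on an accomplishment; it does not entail the completed 'buttered'.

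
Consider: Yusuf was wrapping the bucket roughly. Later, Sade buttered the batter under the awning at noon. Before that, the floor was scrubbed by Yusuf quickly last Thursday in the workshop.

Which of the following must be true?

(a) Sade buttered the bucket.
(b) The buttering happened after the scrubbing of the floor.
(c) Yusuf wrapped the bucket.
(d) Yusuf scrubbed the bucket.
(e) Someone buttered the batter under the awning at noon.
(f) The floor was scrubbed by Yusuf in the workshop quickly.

(b), (e), (f)

(a) Not entailed — Sade buttered the batter, not the bucket; the bucket belongs to the wrapping event.
(b) Entailed — the narrative places the scrubbing before the buttering.
(c) Not entailed — 'was wrapping' is progressive on an accomplishment; it does not entail the completed 'wrapped'.
(d) Not entailed — Yusuf scrubbed the floor, not the bucket; the bucket belongs to the wrapping event.
(e) Entailed — this follows by dropping conjuncts from the buttering event's description.
(f) Entailed — dropping 'last Thursday' leaves a sub-description the original still satisfies.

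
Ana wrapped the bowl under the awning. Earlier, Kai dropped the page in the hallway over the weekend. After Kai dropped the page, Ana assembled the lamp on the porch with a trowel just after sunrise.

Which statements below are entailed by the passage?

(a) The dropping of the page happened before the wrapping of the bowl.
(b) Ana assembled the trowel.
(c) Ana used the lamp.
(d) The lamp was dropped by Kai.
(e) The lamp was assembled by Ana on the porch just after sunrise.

(a) Entailed — the narrative places the dropping before the wrapping.
(b) Not entailed — the trowel is the instrument, not what was assembled.
(c) Not entailed — the lamp is the patient, not an instrument — Ana used a trowel.
(d) Not entailed — Kai dropped the page, not the lamp; the lamp belongs to the assembling event.
(e) Entailed — this follows by dropping conjuncts from the assembling event's description.

(a), (e)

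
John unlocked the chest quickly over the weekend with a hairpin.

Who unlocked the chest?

'John' marks the agent of the unlocking event.

John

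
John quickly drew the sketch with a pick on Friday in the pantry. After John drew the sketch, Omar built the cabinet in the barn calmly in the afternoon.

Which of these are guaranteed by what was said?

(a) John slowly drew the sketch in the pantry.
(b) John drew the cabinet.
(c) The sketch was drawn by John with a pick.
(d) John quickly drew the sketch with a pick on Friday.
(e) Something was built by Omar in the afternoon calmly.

(c), (d), (e)

(a) Not entailed — 'slowly' adds a manner not in (and inconsistent with) the original.
(b) Not entailed — John drew the sketch, not the cabinet; the cabinet belongs to the building event.
(c) Entailed — dropping 'quickly', 'on Friday', 'in the pantry' leaves a sub-description the original still satisfies.
(d) Entailed — every conjunct here is already in the original drawing event.
(e) Entailed — every conjunct here is already in the original building event.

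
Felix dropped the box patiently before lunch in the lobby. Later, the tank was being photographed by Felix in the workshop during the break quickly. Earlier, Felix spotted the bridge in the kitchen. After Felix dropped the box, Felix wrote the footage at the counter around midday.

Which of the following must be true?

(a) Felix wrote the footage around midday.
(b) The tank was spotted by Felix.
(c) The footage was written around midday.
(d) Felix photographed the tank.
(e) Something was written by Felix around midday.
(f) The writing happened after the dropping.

(a), (c), (e), (f)

(a) Entailed — every conjunct here is already in the original writing event.
(b) Not entailed — Felix spotted the bridge, not the tank; the tank belongs to the photographing event.
(c) Entailed — every conjunct here is already in the original writing event.
(d) Not entailed — 'was photographing' is progressive on an accomplishment; it does not entail the completed 'photographed'.
(e) Entailed — this follows by dropping conjuncts from the writing event's description.
(f) Entailed — the narrative places the dropping before the writing.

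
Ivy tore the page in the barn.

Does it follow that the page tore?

yes

'Ivy tore the page' is the causative; it entails the inchoative 'the page tore'.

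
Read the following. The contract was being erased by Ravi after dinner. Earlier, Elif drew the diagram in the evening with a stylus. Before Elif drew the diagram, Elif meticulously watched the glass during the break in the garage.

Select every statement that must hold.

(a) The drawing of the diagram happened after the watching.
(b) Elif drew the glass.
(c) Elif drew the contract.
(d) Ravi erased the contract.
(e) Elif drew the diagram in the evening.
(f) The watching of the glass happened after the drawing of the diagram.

(a), (e)

(a) Entailed — the narrative places the watching before the drawing.
(b) Not entailed — Elif drew the diagram, not the glass; the glass belongs to the watching event.
(c) Not entailed — Elif drew the diagram, not the contract; the contract belongs to the erasing event.
(d) Not entailed — 'was erasing' is progressive on an accomplishment; it does not entail the completed 'erased'.
(e) Entailed — dropping 'with a stylus' leaves a sub-description the original still satisfies.
(f) Not entailed — the narrative places the watching before the drawing, not after.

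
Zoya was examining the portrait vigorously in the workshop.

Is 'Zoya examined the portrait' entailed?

'examine' is atelic; if Zoya was examining the portrait, then Zoya examined the portrait (for some time).

yes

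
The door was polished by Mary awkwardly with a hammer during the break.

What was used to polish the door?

a hammer

'with a hammer' marks the instrument of the polishing event.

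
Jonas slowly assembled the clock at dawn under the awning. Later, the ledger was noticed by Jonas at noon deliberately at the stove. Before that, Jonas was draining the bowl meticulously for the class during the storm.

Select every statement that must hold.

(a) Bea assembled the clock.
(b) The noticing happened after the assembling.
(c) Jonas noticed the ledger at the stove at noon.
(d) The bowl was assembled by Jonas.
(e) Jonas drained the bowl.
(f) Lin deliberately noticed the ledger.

(a) Not entailed — the passage has Jonas assembling the clock, not Bea.
(b) Entailed — the narrative places the assembling before the noticing.
(c) Entailed — this follows by dropping conjuncts from the noticing event's description.
(d) Not entailed — Jonas assembled the clock, not the bowl; the bowl belongs to the draining event.
(e) Not entailed — 'was draining' is progressive on an accomplishment; it does not entail the completed 'drained'.
(f) Not entailed — the passage has Jonas noticing the ledger, not Lin.

(b), (c)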